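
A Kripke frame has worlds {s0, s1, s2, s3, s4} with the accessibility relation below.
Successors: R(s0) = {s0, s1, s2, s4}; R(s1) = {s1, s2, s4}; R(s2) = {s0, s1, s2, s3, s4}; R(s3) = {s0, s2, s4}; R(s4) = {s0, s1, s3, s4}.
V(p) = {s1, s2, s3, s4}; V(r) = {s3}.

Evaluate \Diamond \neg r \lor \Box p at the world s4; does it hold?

At s4: \Diamond \neg r is true, \Box p is false, so \Diamond \neg r \lor \Box p is true.
  At s4: \Diamond \neg r requires \neg r at some successor in {s0, s1, s3, s4}.
    \neg r holds at s0, so \Diamond \neg r is true at s4.
  At s4: \Box p requires p at every successor {s0, s1, s3, s4}.
    p fails at s0, so \Box p is false at s4.

Yes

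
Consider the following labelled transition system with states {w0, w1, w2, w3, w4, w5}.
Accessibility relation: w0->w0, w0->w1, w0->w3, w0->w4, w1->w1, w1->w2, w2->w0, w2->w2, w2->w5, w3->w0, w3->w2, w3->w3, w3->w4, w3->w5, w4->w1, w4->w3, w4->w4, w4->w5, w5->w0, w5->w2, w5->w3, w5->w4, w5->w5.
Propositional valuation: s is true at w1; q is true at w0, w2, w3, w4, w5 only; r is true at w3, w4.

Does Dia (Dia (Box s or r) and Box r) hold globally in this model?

Let φ = Dia (Dia (Box s or r) and Box r). Evaluate φ at each world:
  w0 (successors {w0, w1, w3, w4}): φ is false.
  w1 (successors {w1, w2}): φ is false.
  w2 (successors {w0, w2, w5}): φ is false.
  w3 (successors {w0, w2, w3, w4, w5}): φ is false.
  w4 (successors {w1, w3, w4, w5}): φ is false.
  w5 (successors {w0, w2, w3, w4, w5}): φ is false.
Detail at w0 (counterexample):
  At w0: Dia (Dia (Box s or r) and Box r) requires Dia (Box s or r) and Box r at some successor in {w0, w1, w3, w4}.
    At w0: Dia (Box s or r) and Box r is false.
    At w1: Dia (Box s or r) and Box r is false.
    At w3: Dia (Box s or r) and Box r is false.
    At w4: Dia (Box s or r) and Box r is false.
  So Dia (Dia (Box s or r) and Box r) is false at w0.

No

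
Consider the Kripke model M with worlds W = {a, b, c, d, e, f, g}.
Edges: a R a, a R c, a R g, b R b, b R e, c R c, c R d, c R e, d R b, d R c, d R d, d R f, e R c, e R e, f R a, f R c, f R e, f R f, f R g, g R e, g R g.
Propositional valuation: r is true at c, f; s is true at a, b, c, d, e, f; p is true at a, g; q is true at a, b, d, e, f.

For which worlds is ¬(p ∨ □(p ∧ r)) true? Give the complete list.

Let φ = ¬(p ∨ □(p ∧ r)). Evaluate φ at each world:
  a (successors {a, c, g}): φ is false.
  b (successors {b, e}): φ is true.
  c (successors {c, d, e}): φ is true.
  d (successors {b, c, d, f}): φ is true.
  e (successors {c, e}): φ is true.
  f (successors {a, c, e, f, g}): φ is true.
  g (successors {e, g}): φ is false.
For instance, at b:
  At b: p ∨ □(p ∧ r) is false, so ¬(p ∨ □(p ∧ r)) is true.
    At b: p is false, □(p ∧ r) is false, so p ∨ □(p ∧ r) is false.
      At b: □(p ∧ r) requires p ∧ r at every successor {b, e}.
        p ∧ r fails at b, so □(p ∧ r) is false at b.
Satisfying worlds: {b, c, d, e, f}

b, c, d, e, f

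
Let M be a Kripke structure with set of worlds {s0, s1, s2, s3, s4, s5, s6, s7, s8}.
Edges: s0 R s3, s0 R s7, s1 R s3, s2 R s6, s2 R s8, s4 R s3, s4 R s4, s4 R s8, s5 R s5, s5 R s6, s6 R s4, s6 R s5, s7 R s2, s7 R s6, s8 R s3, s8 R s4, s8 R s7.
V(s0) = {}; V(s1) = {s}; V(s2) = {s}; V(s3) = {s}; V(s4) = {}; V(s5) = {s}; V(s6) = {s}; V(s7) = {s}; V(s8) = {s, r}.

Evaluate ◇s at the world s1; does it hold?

At s1: ◇s requires s at some successor in {s3}.
  s holds at s3, so ◇s is true at s1.

Yes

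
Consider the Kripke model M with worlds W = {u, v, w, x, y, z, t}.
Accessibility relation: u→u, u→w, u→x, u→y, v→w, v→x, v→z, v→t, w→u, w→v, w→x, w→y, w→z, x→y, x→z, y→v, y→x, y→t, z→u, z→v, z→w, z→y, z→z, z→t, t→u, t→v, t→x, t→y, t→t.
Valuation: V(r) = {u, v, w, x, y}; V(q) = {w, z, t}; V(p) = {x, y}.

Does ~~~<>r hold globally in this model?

Recall that <>ψ holds at a world iff ψ holds at some accessible world.
Let φ = ~~~<>r. Evaluate φ at each world:
  u (successors {u, w, x, y}): φ is false.
  v (successors {w, x, z, t}): φ is false.
  w (successors {u, v, x, y, z}): φ is false.
  x (successors {y, z}): φ is false.
  y (successors {v, x, t}): φ is false.
  z (successors {u, v, w, y, z, t}): φ is false.
  t (successors {u, v, x, y, t}): φ is false.
Detail at u (counterexample):
  At u: ~~<>r is true, so ~~~<>r is false.
    At u: ~<>r is false, so ~~<>r is true.
      At u: <>r is true, so ~<>r is false.

No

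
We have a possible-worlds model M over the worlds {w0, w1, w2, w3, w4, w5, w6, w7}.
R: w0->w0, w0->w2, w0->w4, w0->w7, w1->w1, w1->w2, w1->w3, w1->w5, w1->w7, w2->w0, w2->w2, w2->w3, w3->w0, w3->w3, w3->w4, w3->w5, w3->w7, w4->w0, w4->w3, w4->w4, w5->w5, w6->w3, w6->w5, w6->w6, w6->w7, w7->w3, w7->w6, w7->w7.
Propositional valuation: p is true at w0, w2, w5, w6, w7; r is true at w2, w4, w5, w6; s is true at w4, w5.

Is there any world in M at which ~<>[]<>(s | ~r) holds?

No

Recall that []ψ holds at a world iff ψ holds at every accessible world, and <>ψ holds iff ψ holds at some accessible world.
Let φ = ~<>[]<>(s | ~r). Evaluate φ at each world:
  w0 (successors {w0, w2, w4, w7}): φ is false.
  w1 (successors {w1, w2, w3, w5, w7}): φ is false.
  w2 (successors {w0, w2, w3}): φ is false.
  w3 (successors {w0, w3, w4, w5, w7}): φ is false.
  w4 (successors {w0, w3, w4}): φ is false.
  w5 (successors {w5}): φ is false.
  w6 (successors {w3, w5, w6, w7}): φ is false.
  w7 (successors {w3, w6, w7}): φ is false.
For instance, at w0:
  At w0: <>[]<>(s | ~r) is true, so ~<>[]<>(s | ~r) is false.
    At w0: <>[]<>(s | ~r) requires []<>(s | ~r) at some successor in {w0, w2, w4, w7}.
      []<>(s | ~r) holds at w0, so <>[]<>(s | ~r) is true at w0.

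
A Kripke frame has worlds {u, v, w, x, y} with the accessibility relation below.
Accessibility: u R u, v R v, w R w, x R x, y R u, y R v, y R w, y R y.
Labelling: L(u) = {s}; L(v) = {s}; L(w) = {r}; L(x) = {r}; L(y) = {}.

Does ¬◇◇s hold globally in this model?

Let φ = ¬◇◇s. Evaluate φ at each world:
  u (successors {u}): φ is false.
  v (successors {v}): φ is false.
  w (successors {w}): φ is true.
  x (successors {x}): φ is true.
  y (successors {u, v, w, y}): φ is false.
Detail at u (counterexample):
  At u: ◇◇s is true, so ¬◇◇s is false.
    At u: ◇◇s requires ◇s at some successor in {u}.
      ◇s holds at u, so ◇◇s is true at u.

No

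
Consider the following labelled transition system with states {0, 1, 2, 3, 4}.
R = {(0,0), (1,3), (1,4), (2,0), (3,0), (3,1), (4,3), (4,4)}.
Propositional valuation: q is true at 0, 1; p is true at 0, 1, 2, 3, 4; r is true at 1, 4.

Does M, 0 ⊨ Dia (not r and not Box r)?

Yes

Recall that Box ψ holds at a world iff ψ holds at every accessible world, and Dia ψ holds iff ψ holds at some accessible world.
At 0: Dia (not r and not Box r) requires not r and not Box r at some successor in {0}.
  not r and not Box r holds at 0, so Dia (not r and not Box r) is true at 0.
    At 0: not r is true, not Box r is true, so not r and not Box r is true.
      At 0: Box r is false, so not Box r is true.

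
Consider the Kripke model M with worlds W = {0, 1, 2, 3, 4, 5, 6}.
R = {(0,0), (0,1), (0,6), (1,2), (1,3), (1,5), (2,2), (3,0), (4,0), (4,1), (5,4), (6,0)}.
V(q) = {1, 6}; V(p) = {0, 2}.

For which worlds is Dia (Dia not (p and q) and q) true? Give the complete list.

0, 4

Recall that Dia ψ holds at a world iff ψ holds at some accessible world.
Let φ = Dia (Dia not (p and q) and q). Evaluate φ at each world:
  0 (successors {0, 1, 6}): φ is true.
  1 (successors {2, 3, 5}): φ is false.
  2 (successors {2}): φ is false.
  3 (successors {0}): φ is false.
  4 (successors {0, 1}): φ is true.
  5 (successors {4}): φ is false.
  6 (successors {0}): φ is false.
For instance, at 4:
  At 4: Dia (Dia not (p and q) and q) requires Dia not (p and q) and q at some successor in {0, 1}.
    Dia not (p and q) and q holds at 1, so Dia (Dia not (p and q) and q) is true at 4.
      At 1: Dia not (p and q) is true, q is true, so Dia not (p and q) and q is true.
Satisfying worlds: {0, 4}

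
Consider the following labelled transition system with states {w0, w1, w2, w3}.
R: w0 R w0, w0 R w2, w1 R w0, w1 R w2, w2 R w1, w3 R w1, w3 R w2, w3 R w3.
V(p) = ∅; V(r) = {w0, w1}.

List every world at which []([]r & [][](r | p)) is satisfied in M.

Let φ = []([]r & [][](r | p)). Evaluate φ at each world:
  w0 (successors {w0, w2}): φ is false.
  w1 (successors {w0, w2}): φ is false.
  w2 (successors {w1}): φ is false.
  w3 (successors {w1, w2, w3}): φ is false.
For instance, at w3:
  At w3: []([]r & [][](r | p)) requires []r & [][](r | p) at every successor {w1, w2, w3}.
    []r & [][](r | p) fails at w1, so []([]r & [][](r | p)) is false at w3.
      At w1: []r is false, [][](r | p) is false, so []r & [][](r | p) is false.
Satisfying worlds: none.

none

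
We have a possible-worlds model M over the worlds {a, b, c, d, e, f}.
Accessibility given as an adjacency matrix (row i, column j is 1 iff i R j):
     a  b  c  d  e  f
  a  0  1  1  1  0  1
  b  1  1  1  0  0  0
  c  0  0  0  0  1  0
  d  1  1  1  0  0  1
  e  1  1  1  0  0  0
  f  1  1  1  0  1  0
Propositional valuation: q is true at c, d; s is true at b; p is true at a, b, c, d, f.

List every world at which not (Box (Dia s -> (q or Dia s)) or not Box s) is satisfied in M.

none

Let φ = not (Box (Dia s -> (q or Dia s)) or not Box s). Evaluate φ at each world:
  a (successors {b, c, d, f}): φ is false.
  b (successors {a, b, c}): φ is false.
  c (successors {e}): φ is false.
  d (successors {a, b, c, f}): φ is false.
  e (successors {a, b, c}): φ is false.
  f (successors {a, b, c, e}): φ is false.
For instance, at c:
  At c: Box (Dia s -> (q or Dia s)) or not Box s is true, so not (Box (Dia s -> (q or Dia s)) or not Box s) is false.
    At c: Box (Dia s -> (q or Dia s)) is true, not Box s is true, so Box (Dia s -> (q or Dia s)) or not Box s is true.
      At c: Box (Dia s -> (q or Dia s)) requires Dia s -> (q or Dia s) at every successor {e}.
        At e: Dia s -> (q or Dia s) is true.
      So Box (Dia s -> (q or Dia s)) is true at c.
      At c: Box s is false, so not Box s is true.
Satisfying worlds: none.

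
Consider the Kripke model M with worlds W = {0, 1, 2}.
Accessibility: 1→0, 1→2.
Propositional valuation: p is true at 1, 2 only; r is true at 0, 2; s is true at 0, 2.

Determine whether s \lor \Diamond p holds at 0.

At 0: s is true, \Diamond p is false, so s \lor \Diamond p is true.
  At 0: no accessible worlds, so \Diamond p is false.

Yes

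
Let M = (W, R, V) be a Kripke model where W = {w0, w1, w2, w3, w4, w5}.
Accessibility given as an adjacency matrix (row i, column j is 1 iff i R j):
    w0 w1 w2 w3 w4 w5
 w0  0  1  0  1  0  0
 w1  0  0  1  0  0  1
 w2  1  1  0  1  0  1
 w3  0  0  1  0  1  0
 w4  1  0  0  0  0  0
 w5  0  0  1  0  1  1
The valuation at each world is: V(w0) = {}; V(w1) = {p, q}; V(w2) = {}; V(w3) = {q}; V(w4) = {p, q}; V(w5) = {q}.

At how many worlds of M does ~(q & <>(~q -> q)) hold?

3

Let φ = ~(q & <>(~q -> q)). Evaluate φ at each world:
  w0 (successors {w1, w3}): φ is true.
  w1 (successors {w2, w5}): φ is false.
  w2 (successors {w0, w1, w3, w5}): φ is true.
  w3 (successors {w2, w4}): φ is false.
  w4 (successors {w0}): φ is true.
  w5 (successors {w2, w4, w5}): φ is false.
For instance, at w5:
  At w5: q & <>(~q -> q) is true, so ~(q & <>(~q -> q)) is false.
    At w5: q is true, <>(~q -> q) is true, so q & <>(~q -> q) is true.
      At w5: <>(~q -> q) requires ~q -> q at some successor in {w2, w4, w5}.
        ~q -> q holds at w4, so <>(~q -> q) is true at w5.
Satisfying worlds: {w0, w2, w4}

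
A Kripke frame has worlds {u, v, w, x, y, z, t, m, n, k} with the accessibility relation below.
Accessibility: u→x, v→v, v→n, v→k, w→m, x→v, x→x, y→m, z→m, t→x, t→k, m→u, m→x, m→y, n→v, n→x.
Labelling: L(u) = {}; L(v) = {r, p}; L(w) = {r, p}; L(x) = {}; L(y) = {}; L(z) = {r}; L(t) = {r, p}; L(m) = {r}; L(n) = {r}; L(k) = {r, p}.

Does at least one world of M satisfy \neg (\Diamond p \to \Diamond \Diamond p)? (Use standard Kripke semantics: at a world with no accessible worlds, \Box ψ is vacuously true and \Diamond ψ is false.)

No

Let φ = \neg (\Diamond p \to \Diamond \Diamond p). Evaluate φ at each world:
  u (successors {x}): φ is false.
  v (successors {v, n, k}): φ is false.
  w (successors {m}): φ is false.
  x (successors {v, x}): φ is false.
  y (successors {m}): φ is false.
  z (successors {m}): φ is false.
  t (successors {x, k}): φ is false.
  m (successors {u, x, y}): φ is false.
  n (successors {v, x}): φ is false.
  k (successors ∅): φ is false.
For instance, at x:
  At x: \Diamond p \to \Diamond \Diamond p is true, so \neg (\Diamond p \to \Diamond \Diamond p) is false.
    At x: \Diamond p is true, \Diamond \Diamond p is true, so \Diamond p \to \Diamond \Diamond p is true.
      At x: \Diamond p requires p at some successor in {v, x}.
        p holds at v, so \Diamond p is true at x.
      At x: \Diamond \Diamond p requires \Diamond p at some successor in {v, x}.
        \Diamond p holds at v, so \Diamond \Diamond p is true at x.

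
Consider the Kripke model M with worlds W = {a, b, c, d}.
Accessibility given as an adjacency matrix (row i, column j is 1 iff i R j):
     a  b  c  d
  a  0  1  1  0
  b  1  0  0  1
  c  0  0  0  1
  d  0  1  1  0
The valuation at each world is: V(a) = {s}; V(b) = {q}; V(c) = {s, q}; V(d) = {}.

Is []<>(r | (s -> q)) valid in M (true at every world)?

Yes

Let φ = []<>(r | (s -> q)). Evaluate φ at each world:
  a (successors {b, c}): φ is true.
  b (successors {a, d}): φ is true.
  c (successors {d}): φ is true.
  d (successors {b, c}): φ is true.
For instance, at b:
  At b: []<>(r | (s -> q)) requires <>(r | (s -> q)) at every successor {a, d}.
      At a: <>(r | (s -> q)) requires r | (s -> q) at some successor in {b, c}.
        r | (s -> q) holds at b, so <>(r | (s -> q)) is true at a.
      At d: <>(r | (s -> q)) requires r | (s -> q) at some successor in {b, c}.
        r | (s -> q) holds at b, so <>(r | (s -> q)) is true at d.
  So []<>(r | (s -> q)) is true at b.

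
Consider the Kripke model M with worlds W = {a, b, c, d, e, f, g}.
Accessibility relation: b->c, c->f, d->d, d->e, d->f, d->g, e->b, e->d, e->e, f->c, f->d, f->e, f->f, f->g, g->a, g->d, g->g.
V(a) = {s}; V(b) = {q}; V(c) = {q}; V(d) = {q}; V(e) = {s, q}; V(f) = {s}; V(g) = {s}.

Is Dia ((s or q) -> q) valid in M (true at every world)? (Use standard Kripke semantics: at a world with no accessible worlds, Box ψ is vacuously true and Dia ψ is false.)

No

Let φ = Dia ((s or q) -> q). Evaluate φ at each world:
  a (successors ∅): φ is false.
  b (successors {c}): φ is true.
  c (successors {f}): φ is false.
  d (successors {d, e, f, g}): φ is true.
  e (successors {b, d, e}): φ is true.
  f (successors {c, d, e, f, g}): φ is true.
  g (successors {a, d, g}): φ is true.
Detail at a (counterexample):
  At a: no accessible worlds, so Dia ((s or q) -> q) is false.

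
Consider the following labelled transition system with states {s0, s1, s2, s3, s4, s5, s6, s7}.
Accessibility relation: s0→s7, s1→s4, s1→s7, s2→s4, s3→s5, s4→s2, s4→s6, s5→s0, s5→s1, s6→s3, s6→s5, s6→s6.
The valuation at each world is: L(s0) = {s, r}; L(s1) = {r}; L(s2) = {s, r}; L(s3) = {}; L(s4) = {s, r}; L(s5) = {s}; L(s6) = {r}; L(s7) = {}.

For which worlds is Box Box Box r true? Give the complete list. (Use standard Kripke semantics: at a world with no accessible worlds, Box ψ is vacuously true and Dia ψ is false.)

s0, s5, s7

Let φ = Box Box Box r. Evaluate φ at each world:
  s0 (successors {s7}): φ is true.
  s1 (successors {s4, s7}): φ is false.
  s2 (successors {s4}): φ is false.
  s3 (successors {s5}): φ is false.
  s4 (successors {s2, s6}): φ is false.
  s5 (successors {s0, s1}): φ is true.
  s6 (successors {s3, s5, s6}): φ is false.
  s7 (successors ∅): φ is true.
For instance, at s4:
  At s4: Box Box Box r requires Box Box r at every successor {s2, s6}.
    Box Box r fails at s6, so Box Box Box r is false at s4.
      At s6: Box Box r requires Box r at every successor {s3, s5, s6}.
        Box r fails at s3, so Box Box r is false at s6.
Satisfying worlds: {s0, s5, s7}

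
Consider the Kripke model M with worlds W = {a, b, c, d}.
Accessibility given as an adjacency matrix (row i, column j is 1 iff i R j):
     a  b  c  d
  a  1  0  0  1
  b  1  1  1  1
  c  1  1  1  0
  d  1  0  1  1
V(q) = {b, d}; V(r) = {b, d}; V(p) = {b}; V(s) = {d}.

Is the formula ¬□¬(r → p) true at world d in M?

Recall that □ψ holds at a world iff ψ holds at every accessible world, and ◇ψ holds iff ψ holds at some accessible world.
At d: □¬(r → p) is false, so ¬□¬(r → p) is true.
  At d: □¬(r → p) requires ¬(r → p) at every successor {a, c, d}.
    ¬(r → p) fails at a, so □¬(r → p) is false at d.

Yes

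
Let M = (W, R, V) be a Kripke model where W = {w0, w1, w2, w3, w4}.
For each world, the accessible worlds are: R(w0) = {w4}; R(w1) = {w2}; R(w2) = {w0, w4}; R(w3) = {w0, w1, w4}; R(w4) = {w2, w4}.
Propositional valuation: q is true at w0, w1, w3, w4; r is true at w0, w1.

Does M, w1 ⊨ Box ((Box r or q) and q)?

Recall that Box ψ holds at a world iff ψ holds at every accessible world, and Dia ψ holds iff ψ holds at some accessible world.
At w1: Box ((Box r or q) and q) requires (Box r or q) and q at every successor {w2}.
  (Box r or q) and q fails at w2, so Box ((Box r or q) and q) is false at w1.
    At w2: Box r or q is false, q is false, so (Box r or q) and q is false.
      At w2: Box r is false, q is false, so Box r or q is false.

No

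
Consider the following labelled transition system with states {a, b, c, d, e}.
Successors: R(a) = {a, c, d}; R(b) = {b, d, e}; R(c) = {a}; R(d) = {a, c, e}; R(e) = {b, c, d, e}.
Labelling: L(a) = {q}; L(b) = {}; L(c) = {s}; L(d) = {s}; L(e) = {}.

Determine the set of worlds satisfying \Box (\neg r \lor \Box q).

Let φ = \Box (\neg r \lor \Box q). Evaluate φ at each world:
  a (successors {a, c, d}): φ is true.
  b (successors {b, d, e}): φ is true.
  c (successors {a}): φ is true.
  d (successors {a, c, e}): φ is true.
  e (successors {b, c, d, e}): φ is true.
For instance, at b:
  At b: \Box (\neg r \lor \Box q) requires \neg r \lor \Box q at every successor {b, d, e}.
      At b: \neg r is true, \Box q is false, so \neg r \lor \Box q is true.
      At d: \neg r is true, \Box q is false, so \neg r \lor \Box q is true.
      At e: \neg r is true, \Box q is false, so \neg r \lor \Box q is true.
  So \Box (\neg r \lor \Box q) is true at b.
Satisfying worlds: {a, b, c, d, e}

a, b, c, d, e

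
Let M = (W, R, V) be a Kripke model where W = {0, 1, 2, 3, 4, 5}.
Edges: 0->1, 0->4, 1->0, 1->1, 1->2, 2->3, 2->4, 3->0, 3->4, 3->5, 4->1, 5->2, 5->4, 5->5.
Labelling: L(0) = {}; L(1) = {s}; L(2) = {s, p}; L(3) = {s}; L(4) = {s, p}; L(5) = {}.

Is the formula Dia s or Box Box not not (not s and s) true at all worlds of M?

Yes

Let φ = Dia s or Box Box not not (not s and s). Evaluate φ at each world:
  0 (successors {1, 4}): φ is true.
  1 (successors {0, 1, 2}): φ is true.
  2 (successors {3, 4}): φ is true.
  3 (successors {0, 4, 5}): φ is true.
  4 (successors {1}): φ is true.
  5 (successors {2, 4, 5}): φ is true.
For instance, at 0:
  At 0: Dia s is true, Box Box not not (not s and s) is false, so Dia s or Box Box not not (not s and s) is true.
    At 0: Dia s requires s at some successor in {1, 4}.
      s holds at 1, so Dia s is true at 0.
    At 0: Box Box not not (not s and s) requires Box not not (not s and s) at every successor {1, 4}.
      Box not not (not s and s) fails at 1, so Box Box not not (not s and s) is false at 0.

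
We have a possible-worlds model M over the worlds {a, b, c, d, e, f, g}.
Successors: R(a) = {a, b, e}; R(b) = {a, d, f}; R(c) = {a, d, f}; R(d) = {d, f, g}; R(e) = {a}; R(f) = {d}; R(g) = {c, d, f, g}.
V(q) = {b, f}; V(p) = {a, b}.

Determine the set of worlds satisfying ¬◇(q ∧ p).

b, c, d, e, f, g

Recall that ◇ψ holds at a world iff ψ holds at some accessible world.
Let φ = ¬◇(q ∧ p). Evaluate φ at each world:
  a (successors {a, b, e}): φ is false.
  b (successors {a, d, f}): φ is true.
  c (successors {a, d, f}): φ is true.
  d (successors {d, f, g}): φ is true.
  e (successors {a}): φ is true.
  f (successors {d}): φ is true.
  g (successors {c, d, f, g}): φ is true.
For instance, at a:
  At a: ◇(q ∧ p) is true, so ¬◇(q ∧ p) is false.
    At a: ◇(q ∧ p) requires q ∧ p at some successor in {a, b, e}.
      q ∧ p holds at b, so ◇(q ∧ p) is true at a.
Satisfying worlds: {b, c, d, e, f, g}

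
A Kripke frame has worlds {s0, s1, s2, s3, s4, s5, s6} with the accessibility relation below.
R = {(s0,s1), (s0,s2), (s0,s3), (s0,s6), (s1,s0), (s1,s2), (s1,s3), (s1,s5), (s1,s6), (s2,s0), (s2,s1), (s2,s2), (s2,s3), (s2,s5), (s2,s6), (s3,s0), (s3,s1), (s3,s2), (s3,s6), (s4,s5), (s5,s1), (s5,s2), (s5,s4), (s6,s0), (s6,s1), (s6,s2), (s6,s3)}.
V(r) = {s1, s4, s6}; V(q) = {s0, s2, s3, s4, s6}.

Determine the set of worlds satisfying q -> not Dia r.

Let φ = q -> not Dia r. Evaluate φ at each world:
  s0 (successors {s1, s2, s3, s6}): φ is false.
  s1 (successors {s0, s2, s3, s5, s6}): φ is true.
  s2 (successors {s0, s1, s2, s3, s5, s6}): φ is false.
  s3 (successors {s0, s1, s2, s6}): φ is false.
  s4 (successors {s5}): φ is true.
  s5 (successors {s1, s2, s4}): φ is true.
  s6 (successors {s0, s1, s2, s3}): φ is false.
For instance, at s1:
  At s1: q is false, not Dia r is false, so q -> not Dia r is true.
    At s1: Dia r is true, so not Dia r is false.
      At s1: Dia r requires r at some successor in {s0, s2, s3, s5, s6}.
        r holds at s6, so Dia r is true at s1.
Satisfying worlds: {s1, s4, s5}

s1, s4, s5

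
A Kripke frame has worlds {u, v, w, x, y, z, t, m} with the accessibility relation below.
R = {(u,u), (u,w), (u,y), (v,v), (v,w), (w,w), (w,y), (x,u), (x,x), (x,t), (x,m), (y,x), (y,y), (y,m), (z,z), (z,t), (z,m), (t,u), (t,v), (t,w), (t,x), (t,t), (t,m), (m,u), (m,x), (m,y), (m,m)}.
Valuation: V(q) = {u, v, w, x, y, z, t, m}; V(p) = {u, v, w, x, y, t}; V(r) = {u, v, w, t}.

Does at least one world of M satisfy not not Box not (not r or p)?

No

Recall that Box ψ holds at a world iff ψ holds at every accessible world, and Dia ψ holds iff ψ holds at some accessible world.
Let φ = not not Box not (not r or p). Evaluate φ at each world:
  u (successors {u, w, y}): φ is false.
  v (successors {v, w}): φ is false.
  w (successors {w, y}): φ is false.
  x (successors {u, x, t, m}): φ is false.
  y (successors {x, y, m}): φ is false.
  z (successors {z, t, m}): φ is false.
  t (successors {u, v, w, x, t, m}): φ is false.
  m (successors {u, x, y, m}): φ is false.
For instance, at t:
  At t: not Box not (not r or p) is true, so not not Box not (not r or p) is false.
    At t: Box not (not r or p) is false, so not Box not (not r or p) is true.
      At t: Box not (not r or p) requires not (not r or p) at every successor {u, v, w, x, t, m}.
        not (not r or p) fails at u, so Box not (not r or p) is false at t.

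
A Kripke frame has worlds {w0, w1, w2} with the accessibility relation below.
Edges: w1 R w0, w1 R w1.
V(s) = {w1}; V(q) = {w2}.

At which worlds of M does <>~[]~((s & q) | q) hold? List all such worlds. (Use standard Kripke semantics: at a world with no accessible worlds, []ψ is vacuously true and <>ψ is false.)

none

Recall that []ψ holds at a world iff ψ holds at every accessible world, and <>ψ holds iff ψ holds at some accessible world.
Let φ = <>~[]~((s & q) | q). Evaluate φ at each world:
  w0 (successors ∅): φ is false.
  w1 (successors {w0, w1}): φ is false.
  w2 (successors ∅): φ is false.
For instance, at w1:
  At w1: <>~[]~((s & q) | q) requires ~[]~((s & q) | q) at some successor in {w0, w1}.
    At w0: ~[]~((s & q) | q) is false.
    At w1: ~[]~((s & q) | q) is false.
  So <>~[]~((s & q) | q) is false at w1.
Satisfying worlds: none.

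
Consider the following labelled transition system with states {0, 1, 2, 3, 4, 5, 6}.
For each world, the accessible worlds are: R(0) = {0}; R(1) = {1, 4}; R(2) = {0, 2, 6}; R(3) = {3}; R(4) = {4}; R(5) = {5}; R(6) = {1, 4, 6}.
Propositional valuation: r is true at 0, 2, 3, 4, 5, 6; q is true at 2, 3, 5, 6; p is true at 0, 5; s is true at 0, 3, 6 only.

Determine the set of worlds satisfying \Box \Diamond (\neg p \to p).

Let φ = \Box \Diamond (\neg p \to p). Evaluate φ at each world:
  0 (successors {0}): φ is true.
  1 (successors {1, 4}): φ is false.
  2 (successors {0, 2, 6}): φ is false.
  3 (successors {3}): φ is false.
  4 (successors {4}): φ is false.
  5 (successors {5}): φ is true.
  6 (successors {1, 4, 6}): φ is false.
For instance, at 2:
  At 2: \Box \Diamond (\neg p \to p) requires \Diamond (\neg p \to p) at every successor {0, 2, 6}.
    \Diamond (\neg p \to p) fails at 6, so \Box \Diamond (\neg p \to p) is false at 2.
      At 6: \Diamond (\neg p \to p) requires \neg p \to p at some successor in {1, 4, 6}.
        At 1: \neg p \to p is false.
        At 4: \neg p \to p is false.
        At 6: \neg p \to p is false.
      So \Diamond (\neg p \to p) is false at 6.
Satisfying worlds: {0, 5}

0, 5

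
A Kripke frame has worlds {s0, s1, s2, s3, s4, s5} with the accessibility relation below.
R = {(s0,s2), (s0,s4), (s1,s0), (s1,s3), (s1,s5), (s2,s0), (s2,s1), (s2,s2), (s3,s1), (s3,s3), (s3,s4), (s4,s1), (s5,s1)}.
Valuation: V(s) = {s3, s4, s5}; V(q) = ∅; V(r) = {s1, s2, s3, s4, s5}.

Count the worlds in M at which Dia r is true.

6

Let φ = Dia r. Evaluate φ at each world:
  s0 (successors {s2, s4}): φ is true.
  s1 (successors {s0, s3, s5}): φ is true.
  s2 (successors {s0, s1, s2}): φ is true.
  s3 (successors {s1, s3, s4}): φ is true.
  s4 (successors {s1}): φ is true.
  s5 (successors {s1}): φ is true.
For instance, at s1:
  At s1: Dia r requires r at some successor in {s0, s3, s5}.
    r holds at s3, so Dia r is true at s1.
Satisfying worlds: {s0, s1, s2, s3, s4, s5}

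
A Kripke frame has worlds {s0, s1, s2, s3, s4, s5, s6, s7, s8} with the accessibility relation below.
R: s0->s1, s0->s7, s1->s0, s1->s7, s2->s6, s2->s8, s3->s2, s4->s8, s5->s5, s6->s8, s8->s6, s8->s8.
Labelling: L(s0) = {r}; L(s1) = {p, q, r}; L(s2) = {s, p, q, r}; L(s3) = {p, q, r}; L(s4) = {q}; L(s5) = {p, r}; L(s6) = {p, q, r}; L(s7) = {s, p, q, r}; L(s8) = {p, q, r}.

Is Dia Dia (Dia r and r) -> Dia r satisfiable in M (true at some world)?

Let φ = Dia Dia (Dia r and r) -> Dia r. Evaluate φ at each world:
  s0 (successors {s1, s7}): φ is true.
  s1 (successors {s0, s7}): φ is true.
  s2 (successors {s6, s8}): φ is true.
  s3 (successors {s2}): φ is true.
  s4 (successors {s8}): φ is true.
  s5 (successors {s5}): φ is true.
  s6 (successors {s8}): φ is true.
  s7 (successors ∅): φ is true.
  s8 (successors {s6, s8}): φ is true.
Detail at s0 (witness):
  At s0: Dia Dia (Dia r and r) is true, Dia r is true, so Dia Dia (Dia r and r) -> Dia r is true.
    At s0: Dia Dia (Dia r and r) requires Dia (Dia r and r) at some successor in {s1, s7}.
      Dia (Dia r and r) holds at s1, so Dia Dia (Dia r and r) is true at s0.
    At s0: Dia r requires r at some successor in {s1, s7}.
      r holds at s1, so Dia r is true at s0.

Yes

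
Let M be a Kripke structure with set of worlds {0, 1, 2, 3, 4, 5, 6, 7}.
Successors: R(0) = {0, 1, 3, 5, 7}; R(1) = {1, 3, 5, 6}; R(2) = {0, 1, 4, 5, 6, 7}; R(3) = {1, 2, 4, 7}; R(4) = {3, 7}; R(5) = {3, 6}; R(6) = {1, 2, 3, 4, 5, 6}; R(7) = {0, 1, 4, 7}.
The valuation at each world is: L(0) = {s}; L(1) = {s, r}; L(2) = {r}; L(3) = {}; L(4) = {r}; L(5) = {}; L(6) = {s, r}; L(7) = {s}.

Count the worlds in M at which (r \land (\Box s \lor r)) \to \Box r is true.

Recall that \Box ψ holds at a world iff ψ holds at every accessible world, and \Diamond ψ holds iff ψ holds at some accessible world.
Let φ = (r \land (\Box s \lor r)) \to \Box r. Evaluate φ at each world:
  0 (successors {0, 1, 3, 5, 7}): φ is true.
  1 (successors {1, 3, 5, 6}): φ is false.
  2 (successors {0, 1, 4, 5, 6, 7}): φ is false.
  3 (successors {1, 2, 4, 7}): φ is true.
  4 (successors {3, 7}): φ is false.
  5 (successors {3, 6}): φ is true.
  6 (successors {1, 2, 3, 4, 5, 6}): φ is false.
  7 (successors {0, 1, 4, 7}): φ is true.
For instance, at 6:
  At 6: r \land (\Box s \lor r) is true, \Box r is false, so (r \land (\Box s \lor r)) \to \Box r is false.
    At 6: r is true, \Box s \lor r is true, so r \land (\Box s \lor r) is true.
      At 6: \Box s is false, r is true, so \Box s \lor r is true.
    At 6: \Box r requires r at every successor {1, 2, 3, 4, 5, 6}.
      r fails at 3, so \Box r is false at 6.
Satisfying worlds: {0, 3, 5, 7}

4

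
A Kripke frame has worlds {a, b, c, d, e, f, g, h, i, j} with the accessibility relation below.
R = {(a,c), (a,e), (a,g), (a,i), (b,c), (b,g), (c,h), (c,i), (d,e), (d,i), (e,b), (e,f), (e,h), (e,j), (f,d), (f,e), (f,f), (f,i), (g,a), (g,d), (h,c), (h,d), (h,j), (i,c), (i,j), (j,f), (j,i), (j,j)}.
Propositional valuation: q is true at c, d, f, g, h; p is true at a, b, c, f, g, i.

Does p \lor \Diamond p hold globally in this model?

Let φ = p \lor \Diamond p. Evaluate φ at each world:
  a (successors {c, e, g, i}): φ is true.
  b (successors {c, g}): φ is true.
  c (successors {h, i}): φ is true.
  d (successors {e, i}): φ is true.
  e (successors {b, f, h, j}): φ is true.
  f (successors {d, e, f, i}): φ is true.
  g (successors {a, d}): φ is true.
  h (successors {c, d, j}): φ is true.
  i (successors {c, j}): φ is true.
  j (successors {f, i, j}): φ is true.
For instance, at f:
  At f: p is true, \Diamond p is true, so p \lor \Diamond p is true.
    At f: \Diamond p requires p at some successor in {d, e, f, i}.
      p holds at f, so \Diamond p is true at f.

Yes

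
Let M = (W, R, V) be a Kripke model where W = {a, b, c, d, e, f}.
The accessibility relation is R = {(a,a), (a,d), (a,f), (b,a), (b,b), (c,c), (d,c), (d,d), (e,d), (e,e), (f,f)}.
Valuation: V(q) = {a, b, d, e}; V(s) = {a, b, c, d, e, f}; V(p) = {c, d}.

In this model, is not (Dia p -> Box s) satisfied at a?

No

Recall that Box ψ holds at a world iff ψ holds at every accessible world, and Dia ψ holds iff ψ holds at some accessible world.
At a: Dia p -> Box s is true, so not (Dia p -> Box s) is false.
  At a: Dia p is true, Box s is true, so Dia p -> Box s is true.
    At a: Dia p requires p at some successor in {a, d, f}.
      p holds at d, so Dia p is true at a.
    At a: Box s requires s at every successor {a, d, f}.
      At a: s is true.
      At d: s is true.
      At f: s is true.
    So Box s is true at a.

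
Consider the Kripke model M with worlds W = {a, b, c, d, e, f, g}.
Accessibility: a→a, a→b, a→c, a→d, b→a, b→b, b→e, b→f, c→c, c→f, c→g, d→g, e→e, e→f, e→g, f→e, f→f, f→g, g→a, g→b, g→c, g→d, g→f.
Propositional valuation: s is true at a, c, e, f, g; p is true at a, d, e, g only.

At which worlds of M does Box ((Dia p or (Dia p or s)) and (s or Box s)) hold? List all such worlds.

Let φ = Box ((Dia p or (Dia p or s)) and (s or Box s)). Evaluate φ at each world:
  a (successors {a, b, c, d}): φ is false.
  b (successors {a, b, e, f}): φ is false.
  c (successors {c, f, g}): φ is true.
  d (successors {g}): φ is true.
  e (successors {e, f, g}): φ is true.
  f (successors {e, f, g}): φ is true.
  g (successors {a, b, c, d, f}): φ is false.
For instance, at f:
  At f: Box ((Dia p or (Dia p or s)) and (s or Box s)) requires (Dia p or (Dia p or s)) and (s or Box s) at every successor {e, f, g}.
      At e: Dia p or (Dia p or s) is true, s or Box s is true, so (Dia p or (Dia p or s)) and (s or Box s) is true.
      At f: Dia p or (Dia p or s) is true, s or Box s is true, so (Dia p or (Dia p or s)) and (s or Box s) is true.
      At g: Dia p or (Dia p or s) is true, s or Box s is true, so (Dia p or (Dia p or s)) and (s or Box s) is true.
  So Box ((Dia p or (Dia p or s)) and (s or Box s)) is true at f.
Satisfying worlds: {c, d, e, f}

c, d, e, f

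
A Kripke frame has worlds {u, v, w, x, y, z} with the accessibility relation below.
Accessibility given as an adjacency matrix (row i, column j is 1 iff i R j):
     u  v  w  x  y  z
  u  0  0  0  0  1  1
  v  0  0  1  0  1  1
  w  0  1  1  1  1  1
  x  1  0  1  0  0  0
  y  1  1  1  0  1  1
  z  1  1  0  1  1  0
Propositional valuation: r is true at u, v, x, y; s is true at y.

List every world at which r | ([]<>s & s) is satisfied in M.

u, v, x, y

Recall that []ψ holds at a world iff ψ holds at every accessible world, and <>ψ holds iff ψ holds at some accessible world.
Let φ = r | ([]<>s & s). Evaluate φ at each world:
  u (successors {y, z}): φ is true.
  v (successors {w, y, z}): φ is true.
  w (successors {v, w, x, y, z}): φ is false.
  x (successors {u, w}): φ is true.
  y (successors {u, v, w, y, z}): φ is true.
  z (successors {u, v, x, y}): φ is false.
For instance, at w:
  At w: r is false, []<>s & s is false, so r | ([]<>s & s) is false.
    At w: []<>s is false, s is false, so []<>s & s is false.
      At w: []<>s requires <>s at every successor {v, w, x, y, z}.
        <>s fails at x, so []<>s is false at w.
Satisfying worlds: {u, v, x, y}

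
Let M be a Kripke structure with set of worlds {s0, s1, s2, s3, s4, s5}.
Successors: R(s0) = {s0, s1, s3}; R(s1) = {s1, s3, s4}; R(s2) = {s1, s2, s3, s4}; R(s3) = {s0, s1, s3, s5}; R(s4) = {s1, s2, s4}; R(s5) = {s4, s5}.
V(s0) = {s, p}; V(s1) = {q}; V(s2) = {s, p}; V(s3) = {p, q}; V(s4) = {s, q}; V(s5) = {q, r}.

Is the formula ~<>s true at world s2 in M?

No

At s2: <>s is true, so ~<>s is false.
  At s2: <>s requires s at some successor in {s1, s2, s3, s4}.
    s holds at s2, so <>s is true at s2.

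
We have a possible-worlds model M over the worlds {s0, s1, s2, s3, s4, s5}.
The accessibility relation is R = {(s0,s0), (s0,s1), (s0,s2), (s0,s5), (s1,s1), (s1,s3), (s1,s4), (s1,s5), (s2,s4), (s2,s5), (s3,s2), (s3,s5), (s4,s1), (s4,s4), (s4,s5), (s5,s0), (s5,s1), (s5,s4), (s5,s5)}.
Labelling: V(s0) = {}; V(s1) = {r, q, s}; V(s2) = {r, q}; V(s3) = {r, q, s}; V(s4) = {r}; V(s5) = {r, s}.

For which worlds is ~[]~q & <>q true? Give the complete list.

Let φ = ~[]~q & <>q. Evaluate φ at each world:
  s0 (successors {s0, s1, s2, s5}): φ is true.
  s1 (successors {s1, s3, s4, s5}): φ is true.
  s2 (successors {s4, s5}): φ is false.
  s3 (successors {s2, s5}): φ is true.
  s4 (successors {s1, s4, s5}): φ is true.
  s5 (successors {s0, s1, s4, s5}): φ is true.
For instance, at s2:
  At s2: ~[]~q is false, <>q is false, so ~[]~q & <>q is false.
    At s2: []~q is true, so ~[]~q is false.
      At s2: []~q requires ~q at every successor {s4, s5}.
        At s4: ~q is true.
        At s5: ~q is true.
      So []~q is true at s2.
    At s2: <>q requires q at some successor in {s4, s5}.
      At s4: q is false.
      At s5: q is false.
    So <>q is false at s2.
Satisfying worlds: {s0, s1, s3, s4, s5}

s0, s1, s3, s4, s5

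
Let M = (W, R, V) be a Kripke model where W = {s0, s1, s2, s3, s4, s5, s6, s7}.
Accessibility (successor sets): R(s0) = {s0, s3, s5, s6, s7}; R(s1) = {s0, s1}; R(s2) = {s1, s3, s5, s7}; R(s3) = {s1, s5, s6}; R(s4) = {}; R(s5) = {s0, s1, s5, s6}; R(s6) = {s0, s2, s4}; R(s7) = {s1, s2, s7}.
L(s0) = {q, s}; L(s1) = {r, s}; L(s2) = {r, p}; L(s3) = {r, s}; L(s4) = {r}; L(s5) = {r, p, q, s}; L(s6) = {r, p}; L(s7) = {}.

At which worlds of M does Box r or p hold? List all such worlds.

Let φ = Box r or p. Evaluate φ at each world:
  s0 (successors {s0, s3, s5, s6, s7}): φ is false.
  s1 (successors {s0, s1}): φ is false.
  s2 (successors {s1, s3, s5, s7}): φ is true.
  s3 (successors {s1, s5, s6}): φ is true.
  s4 (successors ∅): φ is true.
  s5 (successors {s0, s1, s5, s6}): φ is true.
  s6 (successors {s0, s2, s4}): φ is true.
  s7 (successors {s1, s2, s7}): φ is false.
For instance, at s5:
  At s5: Box r is false, p is true, so Box r or p is true.
    At s5: Box r requires r at every successor {s0, s1, s5, s6}.
      r fails at s0, so Box r is false at s5.
Satisfying worlds: {s2, s3, s4, s5, s6}

s2, s3, s4, s5, s6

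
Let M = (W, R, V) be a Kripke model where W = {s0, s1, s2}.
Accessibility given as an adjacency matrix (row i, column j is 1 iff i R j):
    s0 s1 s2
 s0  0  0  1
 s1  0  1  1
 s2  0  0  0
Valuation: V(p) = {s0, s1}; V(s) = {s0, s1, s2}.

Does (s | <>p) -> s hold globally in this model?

Yes

Let φ = (s | <>p) -> s. Evaluate φ at each world:
  s0 (successors {s2}): φ is true.
  s1 (successors {s1, s2}): φ is true.
  s2 (successors ∅): φ is true.
For instance, at s1:
  At s1: s | <>p is true, s is true, so (s | <>p) -> s is true.
    At s1: s is true, <>p is true, so s | <>p is true.
      At s1: <>p requires p at some successor in {s1, s2}.
        p holds at s1, so <>p is true at s1.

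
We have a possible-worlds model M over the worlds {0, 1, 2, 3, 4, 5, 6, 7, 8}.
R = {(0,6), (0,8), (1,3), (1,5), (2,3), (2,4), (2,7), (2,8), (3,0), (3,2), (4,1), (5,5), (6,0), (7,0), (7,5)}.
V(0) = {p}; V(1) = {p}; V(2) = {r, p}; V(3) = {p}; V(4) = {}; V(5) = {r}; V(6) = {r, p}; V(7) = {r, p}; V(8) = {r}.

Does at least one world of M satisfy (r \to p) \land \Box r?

Yes

Let φ = (r \to p) \land \Box r. Evaluate φ at each world:
  0 (successors {6, 8}): φ is true.
  1 (successors {3, 5}): φ is false.
  2 (successors {3, 4, 7, 8}): φ is false.
  3 (successors {0, 2}): φ is false.
  4 (successors {1}): φ is false.
  5 (successors {5}): φ is false.
  6 (successors {0}): φ is false.
  7 (successors {0, 5}): φ is false.
  8 (successors ∅): φ is false.
Detail at 0 (witness):
  At 0: r \to p is true, \Box r is true, so (r \to p) \land \Box r is true.
    At 0: \Box r requires r at every successor {6, 8}.
      At 6: r is true.
      At 8: r is true.
    So \Box r is true at 0.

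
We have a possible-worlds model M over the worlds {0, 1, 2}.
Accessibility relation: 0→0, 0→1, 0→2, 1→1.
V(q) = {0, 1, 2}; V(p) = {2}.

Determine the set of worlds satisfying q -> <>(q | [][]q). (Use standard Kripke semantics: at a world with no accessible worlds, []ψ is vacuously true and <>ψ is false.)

Recall that []ψ holds at a world iff ψ holds at every accessible world, and <>ψ holds iff ψ holds at some accessible world.
Let φ = q -> <>(q | [][]q). Evaluate φ at each world:
  0 (successors {0, 1, 2}): φ is true.
  1 (successors {1}): φ is true.
  2 (successors ∅): φ is false.
For instance, at 1:
  At 1: q is true, <>(q | [][]q) is true, so q -> <>(q | [][]q) is true.
    At 1: <>(q | [][]q) requires q | [][]q at some successor in {1}.
      q | [][]q holds at 1, so <>(q | [][]q) is true at 1.
Satisfying worlds: {0, 1}

0, 1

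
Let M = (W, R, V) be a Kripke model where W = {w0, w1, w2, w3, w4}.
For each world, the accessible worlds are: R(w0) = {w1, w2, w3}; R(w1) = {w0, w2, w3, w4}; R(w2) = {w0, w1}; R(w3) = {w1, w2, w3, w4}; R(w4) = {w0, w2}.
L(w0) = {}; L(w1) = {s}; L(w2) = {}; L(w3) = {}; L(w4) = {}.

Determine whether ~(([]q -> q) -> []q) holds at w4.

Yes

Recall that []ψ holds at a world iff ψ holds at every accessible world, and <>ψ holds iff ψ holds at some accessible world.
At w4: ([]q -> q) -> []q is false, so ~(([]q -> q) -> []q) is true.
  At w4: []q -> q is true, []q is false, so ([]q -> q) -> []q is false.
    At w4: []q is false, q is false, so []q -> q is true.
      At w4: []q requires q at every successor {w0, w2}.
        q fails at w0, so []q is false at w4.
    At w4: []q requires q at every successor {w0, w2}.
      q fails at w0, so []q is false at w4.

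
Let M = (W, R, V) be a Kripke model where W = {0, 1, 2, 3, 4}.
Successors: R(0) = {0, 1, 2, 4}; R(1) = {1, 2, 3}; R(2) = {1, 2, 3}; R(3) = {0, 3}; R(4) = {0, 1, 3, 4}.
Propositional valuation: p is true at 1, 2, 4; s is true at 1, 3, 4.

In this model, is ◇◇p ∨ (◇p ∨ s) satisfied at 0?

At 0: ◇◇p is true, ◇p ∨ s is true, so ◇◇p ∨ (◇p ∨ s) is true.
  At 0: ◇◇p requires ◇p at some successor in {0, 1, 2, 4}.
    ◇p holds at 0, so ◇◇p is true at 0.
      At 0: ◇p requires p at some successor in {0, 1, 2, 4}.
        p holds at 1, so ◇p is true at 0.
  At 0: ◇p is true, s is false, so ◇p ∨ s is true.
    At 0: ◇p requires p at some successor in {0, 1, 2, 4}.
      p holds at 1, so ◇p is true at 0.

Yes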